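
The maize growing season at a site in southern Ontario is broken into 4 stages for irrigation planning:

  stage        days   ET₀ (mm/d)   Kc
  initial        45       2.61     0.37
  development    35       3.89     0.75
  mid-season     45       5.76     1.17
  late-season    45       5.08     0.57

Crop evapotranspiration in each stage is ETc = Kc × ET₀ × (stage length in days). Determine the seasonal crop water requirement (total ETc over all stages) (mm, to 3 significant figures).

579 mm

initial: 0.37 × 2.61 × 45 = 43.46 mm
development: 0.75 × 3.89 × 35 = 102.11 mm
mid-season: 1.17 × 5.76 × 45 = 303.26 mm
late-season: 0.57 × 5.08 × 45 = 130.30 mm
Seasonal total = 579.13 mm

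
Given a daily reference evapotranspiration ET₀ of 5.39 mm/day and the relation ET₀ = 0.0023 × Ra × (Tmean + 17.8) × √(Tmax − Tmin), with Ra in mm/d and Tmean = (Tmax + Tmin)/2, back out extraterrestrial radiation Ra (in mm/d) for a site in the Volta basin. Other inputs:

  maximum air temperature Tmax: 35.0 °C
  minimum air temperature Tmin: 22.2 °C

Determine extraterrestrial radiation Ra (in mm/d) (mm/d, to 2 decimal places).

14.12 mm/d

Tmean = 28.60 °C; √ΔT = 3.5777
Ra = ET₀ / [0.0023 × (Tmean+17.8) × √ΔT] = 5.39 / (0.0023 × 46.40 × 3.5777) = 14.117 mm/d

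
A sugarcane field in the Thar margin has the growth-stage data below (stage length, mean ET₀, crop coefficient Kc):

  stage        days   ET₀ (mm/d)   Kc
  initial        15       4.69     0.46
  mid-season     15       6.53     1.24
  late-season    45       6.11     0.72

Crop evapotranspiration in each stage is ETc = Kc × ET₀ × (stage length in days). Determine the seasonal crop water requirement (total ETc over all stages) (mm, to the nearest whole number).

352 mm

initial: 0.46 × 4.69 × 15 = 32.36 mm
mid-season: 1.24 × 6.53 × 15 = 121.46 mm
late-season: 0.72 × 6.11 × 45 = 197.96 mm
Seasonal total = 351.78 mm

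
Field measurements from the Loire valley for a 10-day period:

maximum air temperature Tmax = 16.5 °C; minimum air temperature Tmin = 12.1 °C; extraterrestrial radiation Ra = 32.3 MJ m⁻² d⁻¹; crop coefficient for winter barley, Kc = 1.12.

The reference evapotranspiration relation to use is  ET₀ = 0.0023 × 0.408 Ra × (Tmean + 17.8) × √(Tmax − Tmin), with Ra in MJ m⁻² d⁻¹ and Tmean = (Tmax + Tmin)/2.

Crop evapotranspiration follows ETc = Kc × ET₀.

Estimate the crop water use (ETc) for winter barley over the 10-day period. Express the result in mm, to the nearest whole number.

Tmean = (16.5 + 12.1)/2 = 14.30 °C
0.408 Ra = 0.408 × 32.3 = 13.1784 mm/d equivalent
ET₀ = 0.0023 × 13.1784 × (14.30 + 17.8) × √4.4 = 0.0023 × 13.1784 × 32.10 × 2.0976 = 2.0409 mm/d
ETc = Kc × ET₀ = 1.12 × 2.0409 = 2.2858 mm/d
Over 10 days: 2.2858 × 10 = 22.858 mm

23 mm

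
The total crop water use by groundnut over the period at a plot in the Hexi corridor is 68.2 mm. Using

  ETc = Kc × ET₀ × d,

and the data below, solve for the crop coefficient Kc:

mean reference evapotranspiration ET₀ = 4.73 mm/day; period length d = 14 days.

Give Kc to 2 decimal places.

1.03

ETc = Kc × ET₀ × d  ⇒  Kc = ETc / (ET₀ × d)
Kc = 68.2 / (4.73 × 14) = 68.2 / 66.22 = 1.0299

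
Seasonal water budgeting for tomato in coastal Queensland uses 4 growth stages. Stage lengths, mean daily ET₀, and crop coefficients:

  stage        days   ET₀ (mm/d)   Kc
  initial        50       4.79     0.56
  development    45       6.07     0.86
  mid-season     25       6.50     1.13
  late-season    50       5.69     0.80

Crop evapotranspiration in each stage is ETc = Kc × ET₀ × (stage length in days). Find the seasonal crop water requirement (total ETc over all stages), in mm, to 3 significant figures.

initial: 0.56 × 4.79 × 50 = 134.12 mm
development: 0.86 × 6.07 × 45 = 234.91 mm
mid-season: 1.13 × 6.50 × 25 = 183.63 mm
late-season: 0.80 × 5.69 × 50 = 227.60 mm
Seasonal total = 780.26 mm

780 mm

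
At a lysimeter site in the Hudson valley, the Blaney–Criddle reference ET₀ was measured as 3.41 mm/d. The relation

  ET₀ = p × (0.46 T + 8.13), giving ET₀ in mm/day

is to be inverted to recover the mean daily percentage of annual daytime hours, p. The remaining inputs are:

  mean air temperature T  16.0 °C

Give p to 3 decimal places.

0.220

p = ET₀ / (0.46 T + 8.13) = 3.41 / (0.46 × 16.0 + 8.13) = 3.41 / 15.490 = 0.2201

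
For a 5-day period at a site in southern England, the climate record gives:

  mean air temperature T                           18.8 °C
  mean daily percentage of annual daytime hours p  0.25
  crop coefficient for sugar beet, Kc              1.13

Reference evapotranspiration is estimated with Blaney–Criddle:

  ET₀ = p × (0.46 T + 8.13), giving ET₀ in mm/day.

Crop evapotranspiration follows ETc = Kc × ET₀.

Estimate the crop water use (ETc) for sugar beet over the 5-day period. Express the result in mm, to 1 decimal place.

ET₀ = 0.25 × (0.46 × 18.8 + 8.13) = 0.25 × 16.778 = 4.1945 mm/d
ETc = Kc × ET₀ = 1.13 × 4.1945 = 4.7398 mm/d
Over 5 days: 4.7398 × 5 = 23.699 mm

23.7 mm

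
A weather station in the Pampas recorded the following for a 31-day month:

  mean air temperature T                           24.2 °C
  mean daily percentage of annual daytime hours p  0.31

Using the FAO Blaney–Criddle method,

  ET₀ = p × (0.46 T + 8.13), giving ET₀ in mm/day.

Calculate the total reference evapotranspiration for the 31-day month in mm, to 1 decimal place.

ET₀ = 0.31 × (0.46 × 24.2 + 8.13) = 0.31 × 19.262 = 5.9712 mm/d
Monthly total = 5.9712 × 31 = 185.107 mm

185.1 mm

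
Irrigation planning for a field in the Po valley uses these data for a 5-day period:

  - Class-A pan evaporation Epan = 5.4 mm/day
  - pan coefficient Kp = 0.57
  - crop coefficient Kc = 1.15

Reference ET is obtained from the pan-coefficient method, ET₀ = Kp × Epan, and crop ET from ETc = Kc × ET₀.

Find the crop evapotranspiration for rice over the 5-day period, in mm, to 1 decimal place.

17.7 mm

ET₀ = 0.57 × 5.4 = 3.0780 mm/d
ETc = Kc × ET₀ = 1.15 × 3.0780 = 3.5397 mm/d
Over 5 days: 3.5397 × 5 = 17.699 mm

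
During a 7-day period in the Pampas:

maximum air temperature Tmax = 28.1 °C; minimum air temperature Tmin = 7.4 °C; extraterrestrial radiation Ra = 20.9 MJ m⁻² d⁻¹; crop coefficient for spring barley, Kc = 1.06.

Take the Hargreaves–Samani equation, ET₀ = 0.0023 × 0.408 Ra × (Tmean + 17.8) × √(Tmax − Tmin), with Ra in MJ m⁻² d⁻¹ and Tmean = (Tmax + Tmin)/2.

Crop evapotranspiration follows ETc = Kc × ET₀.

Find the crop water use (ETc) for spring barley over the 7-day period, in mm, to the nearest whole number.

24 mm

Tmean = (28.1 + 7.4)/2 = 17.75 °C
0.408 Ra = 0.408 × 20.9 = 8.5272 mm/d equivalent
ET₀ = 0.0023 × 8.5272 × (17.75 + 17.8) × √20.7 = 0.0023 × 8.5272 × 35.55 × 4.5497 = 3.1722 mm/d
ETc = Kc × ET₀ = 1.06 × 3.1722 = 3.3625 mm/d
Over 7 days: 3.3625 × 7 = 23.538 mm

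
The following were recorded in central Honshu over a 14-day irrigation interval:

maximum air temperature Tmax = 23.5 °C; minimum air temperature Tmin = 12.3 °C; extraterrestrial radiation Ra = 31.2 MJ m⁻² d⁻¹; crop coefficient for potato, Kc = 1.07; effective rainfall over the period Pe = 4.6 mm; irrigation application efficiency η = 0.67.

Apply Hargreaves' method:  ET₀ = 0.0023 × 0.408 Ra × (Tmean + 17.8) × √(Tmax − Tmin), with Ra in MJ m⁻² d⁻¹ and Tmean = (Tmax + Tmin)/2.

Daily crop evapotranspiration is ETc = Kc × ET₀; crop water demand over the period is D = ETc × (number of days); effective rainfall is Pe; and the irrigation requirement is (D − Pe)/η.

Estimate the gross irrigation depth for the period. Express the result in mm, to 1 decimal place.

71.3 mm

Tmean = (23.5 + 12.3)/2 = 17.90 °C
0.408 Ra = 0.408 × 31.2 = 12.7296 mm/d equivalent
ET₀ = 0.0023 × 12.7296 × (17.90 + 17.8) × √11.2 = 0.0023 × 12.7296 × 35.70 × 3.3466 = 3.4980 mm/d
ETc = Kc × ET₀ = 1.07 × 3.4980 = 3.7429 mm/d
Crop demand D = ETc × 14 d = 3.7429 × 14 = 52.401 mm
D − Pe = 52.401 − 4.6 = 47.801 mm
Gross irrigation = 47.801 / 0.67 = 71.345 mm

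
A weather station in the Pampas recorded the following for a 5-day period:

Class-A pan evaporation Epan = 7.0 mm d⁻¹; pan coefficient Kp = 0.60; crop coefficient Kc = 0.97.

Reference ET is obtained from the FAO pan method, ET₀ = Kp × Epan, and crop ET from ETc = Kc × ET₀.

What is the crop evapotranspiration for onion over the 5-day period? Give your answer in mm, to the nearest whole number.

20 mm

ET₀ = 0.60 × 7.0 = 4.2000 mm/d
ETc = Kc × ET₀ = 0.97 × 4.2000 = 4.0740 mm/d
Over 5 days: 4.0740 × 5 = 20.370 mm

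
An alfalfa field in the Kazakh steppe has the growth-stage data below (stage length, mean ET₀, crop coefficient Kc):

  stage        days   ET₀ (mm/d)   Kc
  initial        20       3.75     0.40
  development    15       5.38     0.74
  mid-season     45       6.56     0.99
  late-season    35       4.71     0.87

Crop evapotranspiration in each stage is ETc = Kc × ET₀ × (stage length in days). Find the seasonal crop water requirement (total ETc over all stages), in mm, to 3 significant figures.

525 mm

initial: 0.40 × 3.75 × 20 = 30.00 mm
development: 0.74 × 5.38 × 15 = 59.72 mm
mid-season: 0.99 × 6.56 × 45 = 292.25 mm
late-season: 0.87 × 4.71 × 35 = 143.42 mm
Seasonal total = 525.39 mm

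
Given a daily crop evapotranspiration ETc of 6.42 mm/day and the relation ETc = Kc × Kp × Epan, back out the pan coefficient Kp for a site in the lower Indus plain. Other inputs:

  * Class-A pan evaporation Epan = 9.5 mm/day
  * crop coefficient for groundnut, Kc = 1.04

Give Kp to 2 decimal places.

ETc = Kc × Kp × Epan  ⇒  Kp = ETc / (Kc × Epan)
Kp = 6.42 / (1.04 × 9.5) = 6.42 / 9.880 = 0.6498

0.65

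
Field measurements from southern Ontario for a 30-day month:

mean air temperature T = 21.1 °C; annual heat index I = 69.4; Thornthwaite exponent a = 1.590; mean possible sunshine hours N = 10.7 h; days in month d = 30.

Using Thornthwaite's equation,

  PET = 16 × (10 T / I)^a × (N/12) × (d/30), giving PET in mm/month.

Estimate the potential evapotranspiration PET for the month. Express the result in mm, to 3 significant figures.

10T/I = 10 × 21.1 / 69.4 = 3.0403
(10T/I)^a = 3.0403^1.590 = 5.8592
Uncorrected PET = 16 × 5.8592 = 93.747 mm
Correction = (N/12)(d/30) = (10.7/12)(30/30) = 0.8917
PET = 93.747 × 0.8917 = 83.594 mm/month

83.6 mm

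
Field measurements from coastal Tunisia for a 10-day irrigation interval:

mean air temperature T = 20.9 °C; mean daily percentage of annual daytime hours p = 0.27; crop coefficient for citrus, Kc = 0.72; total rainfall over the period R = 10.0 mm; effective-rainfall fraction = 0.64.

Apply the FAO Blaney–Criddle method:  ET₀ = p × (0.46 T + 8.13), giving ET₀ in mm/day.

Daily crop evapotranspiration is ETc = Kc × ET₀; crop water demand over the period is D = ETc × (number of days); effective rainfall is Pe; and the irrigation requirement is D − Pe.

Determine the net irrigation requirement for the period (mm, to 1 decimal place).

28.1 mm

ET₀ = 0.27 × (0.46 × 20.9 + 8.13) = 0.27 × 17.744 = 4.7909 mm/d
ETc = Kc × ET₀ = 0.72 × 4.7909 = 3.4494 mm/d
Crop demand D = ETc × 10 d = 3.4494 × 10 = 34.494 mm
Pe = 0.64 × 10.0 = 6.400 mm
D − Pe = 34.494 − 6.400 = 28.094 mm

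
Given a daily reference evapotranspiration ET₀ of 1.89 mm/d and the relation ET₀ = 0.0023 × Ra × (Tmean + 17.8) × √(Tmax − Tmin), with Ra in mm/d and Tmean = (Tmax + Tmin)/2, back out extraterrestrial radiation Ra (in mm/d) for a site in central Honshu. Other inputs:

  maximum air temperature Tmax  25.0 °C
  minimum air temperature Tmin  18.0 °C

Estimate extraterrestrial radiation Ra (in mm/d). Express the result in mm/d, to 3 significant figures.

7.90 mm/d

Tmean = 21.50 °C; √ΔT = 2.6458
Ra = ET₀ / [0.0023 × (Tmean+17.8) × √ΔT] = 1.89 / (0.0023 × 39.30 × 2.6458) = 7.903 mm/d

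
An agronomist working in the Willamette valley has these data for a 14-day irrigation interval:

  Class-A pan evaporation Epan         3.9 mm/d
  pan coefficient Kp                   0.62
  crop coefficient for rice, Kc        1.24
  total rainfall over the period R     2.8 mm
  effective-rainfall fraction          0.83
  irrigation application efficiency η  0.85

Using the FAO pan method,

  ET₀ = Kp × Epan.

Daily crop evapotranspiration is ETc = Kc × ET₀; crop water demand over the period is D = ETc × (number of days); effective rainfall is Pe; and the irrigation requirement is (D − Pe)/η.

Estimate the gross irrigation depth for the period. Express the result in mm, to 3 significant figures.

46.6 mm

ET₀ = 0.62 × 3.9 = 2.4180 mm/d
ETc = Kc × ET₀ = 1.24 × 2.4180 = 2.9983 mm/d
Crop demand D = ETc × 14 d = 2.9983 × 14 = 41.976 mm
Pe = 0.83 × 2.8 = 2.324 mm
D − Pe = 41.976 − 2.324 = 39.652 mm
Gross irrigation = 39.652 / 0.85 = 46.649 mm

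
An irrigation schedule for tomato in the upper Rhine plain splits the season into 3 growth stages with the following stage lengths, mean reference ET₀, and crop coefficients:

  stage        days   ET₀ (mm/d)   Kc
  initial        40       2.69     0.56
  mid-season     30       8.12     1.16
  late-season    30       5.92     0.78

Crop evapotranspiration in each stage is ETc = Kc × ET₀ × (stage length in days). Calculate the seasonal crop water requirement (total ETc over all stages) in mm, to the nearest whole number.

481 mm

initial: 0.56 × 2.69 × 40 = 60.26 mm
mid-season: 1.16 × 8.12 × 30 = 282.58 mm
late-season: 0.78 × 5.92 × 30 = 138.53 mm
Seasonal total = 481.37 mm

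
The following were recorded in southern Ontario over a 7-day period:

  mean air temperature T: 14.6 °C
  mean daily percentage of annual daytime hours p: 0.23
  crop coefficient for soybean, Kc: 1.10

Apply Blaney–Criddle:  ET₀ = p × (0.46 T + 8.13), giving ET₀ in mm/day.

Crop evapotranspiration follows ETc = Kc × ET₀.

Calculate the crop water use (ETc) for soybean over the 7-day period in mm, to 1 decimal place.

26.3 mm

ET₀ = 0.23 × (0.46 × 14.6 + 8.13) = 0.23 × 14.846 = 3.4146 mm/d
ETc = Kc × ET₀ = 1.10 × 3.4146 = 3.7561 mm/d
Over 7 days: 3.7561 × 7 = 26.293 mm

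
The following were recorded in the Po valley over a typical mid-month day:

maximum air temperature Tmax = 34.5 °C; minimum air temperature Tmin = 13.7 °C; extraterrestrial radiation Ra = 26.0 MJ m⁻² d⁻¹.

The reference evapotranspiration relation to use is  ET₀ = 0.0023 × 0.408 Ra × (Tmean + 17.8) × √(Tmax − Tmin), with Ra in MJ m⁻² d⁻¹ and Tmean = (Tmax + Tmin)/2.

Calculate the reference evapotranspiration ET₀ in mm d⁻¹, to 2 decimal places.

Tmean = (34.5 + 13.7)/2 = 24.10 °C
0.408 Ra = 0.408 × 26.0 = 10.6080 mm/d equivalent
ET₀ = 0.0023 × 10.6080 × (24.10 + 17.8) × √20.8 = 0.0023 × 10.6080 × 41.90 × 4.5607 = 4.6624 mm/d

4.66 mm d⁻¹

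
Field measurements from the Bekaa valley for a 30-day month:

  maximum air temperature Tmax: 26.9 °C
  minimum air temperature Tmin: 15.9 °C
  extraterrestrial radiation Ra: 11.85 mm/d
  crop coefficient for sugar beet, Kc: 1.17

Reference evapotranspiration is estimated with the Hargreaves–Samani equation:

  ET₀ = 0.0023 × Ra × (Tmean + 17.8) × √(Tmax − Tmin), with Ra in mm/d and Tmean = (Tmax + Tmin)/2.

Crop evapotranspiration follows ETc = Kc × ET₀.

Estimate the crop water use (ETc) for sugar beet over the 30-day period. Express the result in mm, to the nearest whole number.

Tmean = (26.9 + 15.9)/2 = 21.40 °C
ET₀ = 0.0023 × 11.85 × (21.40 + 17.8) × √11.0 = 0.0023 × 11.85 × 39.20 × 3.3166 = 3.5434 mm/d
ETc = Kc × ET₀ = 1.17 × 3.5434 = 4.1458 mm/d
Over 30 days: 4.1458 × 30 = 124.374 mm

124 mm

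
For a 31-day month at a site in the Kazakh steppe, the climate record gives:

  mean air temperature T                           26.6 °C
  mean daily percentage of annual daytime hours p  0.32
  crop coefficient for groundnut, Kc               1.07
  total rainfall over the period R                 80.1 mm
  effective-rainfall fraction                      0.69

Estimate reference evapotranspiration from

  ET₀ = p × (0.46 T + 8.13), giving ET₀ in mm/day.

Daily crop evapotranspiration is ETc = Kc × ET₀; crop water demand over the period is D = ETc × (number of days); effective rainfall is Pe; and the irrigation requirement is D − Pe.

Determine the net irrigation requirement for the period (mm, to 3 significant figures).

161 mm

ET₀ = 0.32 × (0.46 × 26.6 + 8.13) = 0.32 × 20.366 = 6.5171 mm/d
ETc = Kc × ET₀ = 1.07 × 6.5171 = 6.9733 mm/d
Crop demand D = ETc × 31 d = 6.9733 × 31 = 216.172 mm
Pe = 0.69 × 80.1 = 55.269 mm
D − Pe = 216.172 − 55.269 = 160.903 mm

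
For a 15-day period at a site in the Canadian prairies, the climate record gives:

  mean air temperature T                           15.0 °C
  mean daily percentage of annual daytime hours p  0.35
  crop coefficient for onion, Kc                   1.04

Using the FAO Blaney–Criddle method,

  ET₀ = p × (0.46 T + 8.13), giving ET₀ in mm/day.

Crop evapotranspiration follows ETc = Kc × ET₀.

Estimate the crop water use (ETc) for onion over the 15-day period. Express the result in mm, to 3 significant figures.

ET₀ = 0.35 × (0.46 × 15.0 + 8.13) = 0.35 × 15.030 = 5.2605 mm/d
ETc = Kc × ET₀ = 1.04 × 5.2605 = 5.4709 mm/d
Over 15 days: 5.4709 × 15 = 82.064 mm

82.1 mm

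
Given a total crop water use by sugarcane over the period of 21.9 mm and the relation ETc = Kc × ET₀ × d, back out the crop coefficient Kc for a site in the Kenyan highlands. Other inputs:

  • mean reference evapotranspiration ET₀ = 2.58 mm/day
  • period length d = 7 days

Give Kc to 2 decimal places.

ETc = Kc × ET₀ × d  ⇒  Kc = ETc / (ET₀ × d)
Kc = 21.9 / (2.58 × 7) = 21.9 / 18.06 = 1.2126

1.21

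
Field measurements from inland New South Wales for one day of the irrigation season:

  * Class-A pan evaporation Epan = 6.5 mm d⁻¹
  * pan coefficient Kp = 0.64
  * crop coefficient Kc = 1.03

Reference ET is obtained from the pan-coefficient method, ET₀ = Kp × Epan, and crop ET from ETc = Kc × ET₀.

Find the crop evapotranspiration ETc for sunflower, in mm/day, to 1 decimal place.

4.3 mm/day

ET₀ = 0.64 × 6.5 = 4.1600 mm/d
ETc = Kc × ET₀ = 1.03 × 4.1600 = 4.2848 mm/d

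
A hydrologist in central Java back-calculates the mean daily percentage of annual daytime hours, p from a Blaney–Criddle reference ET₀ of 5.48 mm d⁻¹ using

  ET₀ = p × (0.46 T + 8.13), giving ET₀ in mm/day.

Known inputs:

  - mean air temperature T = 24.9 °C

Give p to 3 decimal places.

p = ET₀ / (0.46 T + 8.13) = 5.48 / (0.46 × 24.9 + 8.13) = 5.48 / 19.584 = 0.2798

0.280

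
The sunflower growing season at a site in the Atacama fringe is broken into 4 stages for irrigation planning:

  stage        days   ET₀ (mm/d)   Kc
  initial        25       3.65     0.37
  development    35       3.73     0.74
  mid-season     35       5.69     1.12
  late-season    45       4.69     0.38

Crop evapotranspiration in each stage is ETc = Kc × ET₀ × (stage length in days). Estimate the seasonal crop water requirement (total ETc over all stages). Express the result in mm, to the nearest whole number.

initial: 0.37 × 3.65 × 25 = 33.76 mm
development: 0.74 × 3.73 × 35 = 96.61 mm
mid-season: 1.12 × 5.69 × 35 = 223.05 mm
late-season: 0.38 × 4.69 × 45 = 80.20 mm
Seasonal total = 433.62 mm

434 mm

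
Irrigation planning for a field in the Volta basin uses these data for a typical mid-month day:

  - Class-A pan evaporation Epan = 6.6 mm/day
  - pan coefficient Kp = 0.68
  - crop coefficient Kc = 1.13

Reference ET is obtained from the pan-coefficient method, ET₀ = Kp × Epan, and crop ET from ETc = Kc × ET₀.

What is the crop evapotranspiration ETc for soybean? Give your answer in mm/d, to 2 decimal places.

ET₀ = 0.68 × 6.6 = 4.4880 mm/d
ETc = Kc × ET₀ = 1.13 × 4.4880 = 5.0714 mm/d

5.07 mm/d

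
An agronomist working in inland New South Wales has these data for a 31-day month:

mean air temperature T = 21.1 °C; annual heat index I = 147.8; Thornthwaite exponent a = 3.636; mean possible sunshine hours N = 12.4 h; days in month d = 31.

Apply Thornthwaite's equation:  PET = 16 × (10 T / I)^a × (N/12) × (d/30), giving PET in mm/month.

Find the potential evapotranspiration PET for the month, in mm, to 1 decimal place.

10T/I = 10 × 21.1 / 147.8 = 1.4276
(10T/I)^a = 1.4276^3.636 = 3.6488
Uncorrected PET = 16 × 3.6488 = 58.381 mm
Correction = (N/12)(d/30) = (12.4/12)(31/30) = 1.0678
PET = 58.381 × 1.0678 = 62.339 mm/month

62.3 mm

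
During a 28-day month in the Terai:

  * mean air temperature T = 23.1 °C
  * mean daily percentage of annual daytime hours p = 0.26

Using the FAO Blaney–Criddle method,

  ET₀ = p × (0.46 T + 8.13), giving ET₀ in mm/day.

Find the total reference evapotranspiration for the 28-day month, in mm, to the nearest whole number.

ET₀ = 0.26 × (0.46 × 23.1 + 8.13) = 0.26 × 18.756 = 4.8766 mm/d
Monthly total = 4.8766 × 28 = 136.545 mm

137 mm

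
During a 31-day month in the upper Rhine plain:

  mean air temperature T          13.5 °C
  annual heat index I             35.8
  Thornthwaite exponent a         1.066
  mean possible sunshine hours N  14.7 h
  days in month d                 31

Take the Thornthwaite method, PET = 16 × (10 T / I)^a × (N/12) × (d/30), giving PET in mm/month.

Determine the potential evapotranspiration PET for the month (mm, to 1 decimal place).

10T/I = 10 × 13.5 / 35.8 = 3.7709
(10T/I)^a = 3.7709^1.066 = 4.1161
Uncorrected PET = 16 × 4.1161 = 65.858 mm
Correction = (N/12)(d/30) = (14.7/12)(31/30) = 1.2658
PET = 65.858 × 1.2658 = 83.363 mm/month

83.4 mm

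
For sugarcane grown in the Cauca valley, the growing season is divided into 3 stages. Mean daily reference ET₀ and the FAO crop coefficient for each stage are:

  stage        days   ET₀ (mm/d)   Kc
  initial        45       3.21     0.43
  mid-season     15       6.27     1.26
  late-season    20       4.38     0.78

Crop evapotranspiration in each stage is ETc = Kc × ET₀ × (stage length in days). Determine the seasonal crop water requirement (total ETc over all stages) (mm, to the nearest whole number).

initial: 0.43 × 3.21 × 45 = 62.11 mm
mid-season: 1.26 × 6.27 × 15 = 118.50 mm
late-season: 0.78 × 4.38 × 20 = 68.33 mm
Seasonal total = 248.94 mm

249 mm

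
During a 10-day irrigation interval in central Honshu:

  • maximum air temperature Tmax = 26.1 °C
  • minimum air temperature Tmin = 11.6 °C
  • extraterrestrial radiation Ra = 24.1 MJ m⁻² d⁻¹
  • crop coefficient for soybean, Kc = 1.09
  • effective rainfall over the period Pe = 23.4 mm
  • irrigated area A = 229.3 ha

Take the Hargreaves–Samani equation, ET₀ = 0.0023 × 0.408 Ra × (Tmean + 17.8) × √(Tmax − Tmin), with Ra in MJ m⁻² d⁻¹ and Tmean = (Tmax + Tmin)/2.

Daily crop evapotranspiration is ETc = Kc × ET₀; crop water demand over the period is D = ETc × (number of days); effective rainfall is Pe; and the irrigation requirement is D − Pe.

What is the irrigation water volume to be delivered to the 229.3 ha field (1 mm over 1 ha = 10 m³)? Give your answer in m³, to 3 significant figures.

Tmean = (26.1 + 11.6)/2 = 18.85 °C
0.408 Ra = 0.408 × 24.1 = 9.8328 mm/d equivalent
ET₀ = 0.0023 × 9.8328 × (18.85 + 17.8) × √14.5 = 0.0023 × 9.8328 × 36.65 × 3.8079 = 3.1562 mm/d
ETc = Kc × ET₀ = 1.09 × 3.1562 = 3.4403 mm/d
Crop demand D = ETc × 10 d = 3.4403 × 10 = 34.403 mm
D − Pe = 34.403 − 23.4 = 11.003 mm
Volume = 11.003 mm × 229.3 ha × 10 = 25229.9 m³

25200 m³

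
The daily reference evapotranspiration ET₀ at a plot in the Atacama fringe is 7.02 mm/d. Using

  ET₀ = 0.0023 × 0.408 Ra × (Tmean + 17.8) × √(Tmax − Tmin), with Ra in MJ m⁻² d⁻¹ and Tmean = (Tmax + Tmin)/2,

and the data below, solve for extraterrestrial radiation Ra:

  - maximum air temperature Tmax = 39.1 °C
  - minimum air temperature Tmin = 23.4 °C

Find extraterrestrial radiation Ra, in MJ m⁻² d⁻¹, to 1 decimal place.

Tmean = (39.1+23.4)/2 = 31.25 °C; ΔT = 15.7
Ra = ET₀ / [0.0023 × 0.408 × (Tmean+17.8) × √ΔT]
   = 7.02 / (0.0023 × 0.408 × 49.05 × 3.9623) = 38.491 MJ m⁻² d⁻¹

38.5 MJ m⁻² d⁻¹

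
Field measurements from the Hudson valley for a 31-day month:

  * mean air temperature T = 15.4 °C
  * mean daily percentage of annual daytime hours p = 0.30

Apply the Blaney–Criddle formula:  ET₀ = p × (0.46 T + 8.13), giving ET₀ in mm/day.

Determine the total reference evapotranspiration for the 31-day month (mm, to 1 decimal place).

141.5 mm

ET₀ = 0.30 × (0.46 × 15.4 + 8.13) = 0.30 × 15.214 = 4.5642 mm/d
Monthly total = 4.5642 × 31 = 141.490 mm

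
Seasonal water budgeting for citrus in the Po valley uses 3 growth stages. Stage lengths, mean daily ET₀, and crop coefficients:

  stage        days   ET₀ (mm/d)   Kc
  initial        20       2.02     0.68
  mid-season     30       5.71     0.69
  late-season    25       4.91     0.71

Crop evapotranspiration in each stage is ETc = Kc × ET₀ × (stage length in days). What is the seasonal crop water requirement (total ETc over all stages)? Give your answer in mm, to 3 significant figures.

233 mm

initial: 0.68 × 2.02 × 20 = 27.47 mm
mid-season: 0.69 × 5.71 × 30 = 118.20 mm
late-season: 0.71 × 4.91 × 25 = 87.15 mm
Seasonal total = 232.82 mm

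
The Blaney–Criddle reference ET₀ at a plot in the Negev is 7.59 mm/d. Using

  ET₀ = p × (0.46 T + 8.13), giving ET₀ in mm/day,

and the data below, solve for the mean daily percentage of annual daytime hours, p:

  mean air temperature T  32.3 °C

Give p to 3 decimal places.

p = ET₀ / (0.46 T + 8.13) = 7.59 / (0.46 × 32.3 + 8.13) = 7.59 / 22.988 = 0.3302

0.330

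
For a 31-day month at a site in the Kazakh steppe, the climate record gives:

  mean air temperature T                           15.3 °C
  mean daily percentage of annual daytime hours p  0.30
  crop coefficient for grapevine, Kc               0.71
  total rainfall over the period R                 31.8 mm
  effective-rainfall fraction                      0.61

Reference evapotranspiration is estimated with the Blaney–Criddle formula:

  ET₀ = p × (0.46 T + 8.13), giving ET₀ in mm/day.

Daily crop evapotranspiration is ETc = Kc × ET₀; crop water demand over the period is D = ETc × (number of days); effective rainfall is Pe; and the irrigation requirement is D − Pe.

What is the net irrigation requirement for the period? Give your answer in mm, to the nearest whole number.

81 mm

ET₀ = 0.30 × (0.46 × 15.3 + 8.13) = 0.30 × 15.168 = 4.5504 mm/d
ETc = Kc × ET₀ = 0.71 × 4.5504 = 3.2308 mm/d
Crop demand D = ETc × 31 d = 3.2308 × 31 = 100.155 mm
Pe = 0.61 × 31.8 = 19.398 mm
D − Pe = 100.155 − 19.398 = 80.757 mm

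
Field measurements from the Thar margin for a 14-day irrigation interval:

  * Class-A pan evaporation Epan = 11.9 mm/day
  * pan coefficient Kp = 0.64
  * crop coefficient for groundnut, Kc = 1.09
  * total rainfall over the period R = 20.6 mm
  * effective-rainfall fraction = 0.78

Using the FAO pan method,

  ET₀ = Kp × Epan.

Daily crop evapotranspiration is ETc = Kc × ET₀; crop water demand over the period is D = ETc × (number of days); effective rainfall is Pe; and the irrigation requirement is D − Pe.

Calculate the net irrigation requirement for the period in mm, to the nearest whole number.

ET₀ = 0.64 × 11.9 = 7.6160 mm/d
ETc = Kc × ET₀ = 1.09 × 7.6160 = 8.3014 mm/d
Crop demand D = ETc × 14 d = 8.3014 × 14 = 116.220 mm
Pe = 0.78 × 20.6 = 16.068 mm
D − Pe = 116.220 − 16.068 = 100.152 mm

100 mm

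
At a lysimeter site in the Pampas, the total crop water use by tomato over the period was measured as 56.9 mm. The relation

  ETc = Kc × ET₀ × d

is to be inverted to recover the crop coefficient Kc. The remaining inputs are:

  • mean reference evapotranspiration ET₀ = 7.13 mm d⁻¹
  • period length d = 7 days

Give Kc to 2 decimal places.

ETc = Kc × ET₀ × d  ⇒  Kc = ETc / (ET₀ × d)
Kc = 56.9 / (7.13 × 7) = 56.9 / 49.91 = 1.1401

1.14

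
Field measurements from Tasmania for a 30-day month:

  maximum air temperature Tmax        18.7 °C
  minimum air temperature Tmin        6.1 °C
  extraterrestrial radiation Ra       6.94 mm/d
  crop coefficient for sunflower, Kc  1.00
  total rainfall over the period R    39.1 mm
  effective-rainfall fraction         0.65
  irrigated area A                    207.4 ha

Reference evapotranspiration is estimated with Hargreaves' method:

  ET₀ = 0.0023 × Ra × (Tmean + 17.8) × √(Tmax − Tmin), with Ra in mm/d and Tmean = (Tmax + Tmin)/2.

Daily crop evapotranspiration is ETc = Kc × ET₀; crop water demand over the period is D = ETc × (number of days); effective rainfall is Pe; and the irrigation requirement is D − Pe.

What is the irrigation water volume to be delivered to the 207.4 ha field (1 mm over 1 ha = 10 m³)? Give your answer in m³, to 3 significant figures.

Tmean = (18.7 + 6.1)/2 = 12.40 °C
ET₀ = 0.0023 × 6.94 × (12.40 + 17.8) × √12.6 = 0.0023 × 6.94 × 30.20 × 3.5496 = 1.7111 mm/d
ETc = Kc × ET₀ = 1.00 × 1.7111 = 1.7111 mm/d
Crop demand D = ETc × 30 d = 1.7111 × 30 = 51.333 mm
Pe = 0.65 × 39.1 = 25.415 mm
D − Pe = 51.333 − 25.415 = 25.918 mm
Volume = 25.918 mm × 207.4 ha × 10 = 53753.9 m³

53800 m³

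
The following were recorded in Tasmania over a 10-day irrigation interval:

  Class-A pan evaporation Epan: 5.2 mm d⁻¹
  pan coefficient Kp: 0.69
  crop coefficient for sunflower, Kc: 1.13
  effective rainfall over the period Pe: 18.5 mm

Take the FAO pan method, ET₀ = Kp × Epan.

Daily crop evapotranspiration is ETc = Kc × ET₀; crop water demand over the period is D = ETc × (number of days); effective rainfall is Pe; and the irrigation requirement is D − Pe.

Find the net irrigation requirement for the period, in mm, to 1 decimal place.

22.0 mm

ET₀ = 0.69 × 5.2 = 3.5880 mm/d
ETc = Kc × ET₀ = 1.13 × 3.5880 = 4.0544 mm/d
Crop demand D = ETc × 10 d = 4.0544 × 10 = 40.544 mm
D − Pe = 40.544 − 18.5 = 22.044 mm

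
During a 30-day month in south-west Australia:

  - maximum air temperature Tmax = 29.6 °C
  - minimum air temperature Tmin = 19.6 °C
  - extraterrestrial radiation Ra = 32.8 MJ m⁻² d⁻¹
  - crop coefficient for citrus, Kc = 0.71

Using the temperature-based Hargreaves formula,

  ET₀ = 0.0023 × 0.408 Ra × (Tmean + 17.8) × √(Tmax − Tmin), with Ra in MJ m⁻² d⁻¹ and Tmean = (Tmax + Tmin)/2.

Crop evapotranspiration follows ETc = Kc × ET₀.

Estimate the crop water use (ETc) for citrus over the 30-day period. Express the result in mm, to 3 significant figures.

87.9 mm

Tmean = (29.6 + 19.6)/2 = 24.60 °C
0.408 Ra = 0.408 × 32.8 = 13.3824 mm/d equivalent
ET₀ = 0.0023 × 13.3824 × (24.60 + 17.8) × √10.0 = 0.0023 × 13.3824 × 42.40 × 3.1623 = 4.1270 mm/d
ETc = Kc × ET₀ = 0.71 × 4.1270 = 2.9302 mm/d
Over 30 days: 2.9302 × 30 = 87.906 mm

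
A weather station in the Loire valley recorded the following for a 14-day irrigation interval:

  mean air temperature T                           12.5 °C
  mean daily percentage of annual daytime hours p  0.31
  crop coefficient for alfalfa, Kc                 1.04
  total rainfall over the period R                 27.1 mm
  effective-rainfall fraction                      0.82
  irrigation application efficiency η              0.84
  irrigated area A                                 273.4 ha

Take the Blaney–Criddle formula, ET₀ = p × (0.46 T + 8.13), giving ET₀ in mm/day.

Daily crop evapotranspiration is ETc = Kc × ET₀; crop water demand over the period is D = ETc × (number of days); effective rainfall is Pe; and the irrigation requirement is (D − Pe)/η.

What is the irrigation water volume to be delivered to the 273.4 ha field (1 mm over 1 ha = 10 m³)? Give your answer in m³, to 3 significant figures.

ET₀ = 0.31 × (0.46 × 12.5 + 8.13) = 0.31 × 13.880 = 4.3028 mm/d
ETc = Kc × ET₀ = 1.04 × 4.3028 = 4.4749 mm/d
Crop demand D = ETc × 14 d = 4.4749 × 14 = 62.649 mm
Pe = 0.82 × 27.1 = 22.222 mm
D − Pe = 62.649 − 22.222 = 40.427 mm
Gross irrigation = 40.427 / 0.84 = 48.127 mm
Volume = 48.127 mm × 273.4 ha × 10 = 131579.2 m³

132000 m³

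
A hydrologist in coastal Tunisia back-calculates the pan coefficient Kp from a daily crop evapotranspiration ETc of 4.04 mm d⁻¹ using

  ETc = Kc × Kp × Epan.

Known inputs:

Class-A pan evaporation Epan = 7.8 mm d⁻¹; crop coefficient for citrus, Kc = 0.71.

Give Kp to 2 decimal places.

ETc = Kc × Kp × Epan  ⇒  Kp = ETc / (Kc × Epan)
Kp = 4.04 / (0.71 × 7.8) = 4.04 / 5.538 = 0.7295

0.73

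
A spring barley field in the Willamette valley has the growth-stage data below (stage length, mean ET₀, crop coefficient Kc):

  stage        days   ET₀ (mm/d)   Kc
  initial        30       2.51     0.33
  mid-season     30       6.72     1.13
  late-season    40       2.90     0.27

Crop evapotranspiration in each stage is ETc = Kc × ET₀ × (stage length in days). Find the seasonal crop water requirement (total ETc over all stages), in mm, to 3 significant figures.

284 mm

initial: 0.33 × 2.51 × 30 = 24.85 mm
mid-season: 1.13 × 6.72 × 30 = 227.81 mm
late-season: 0.27 × 2.90 × 40 = 31.32 mm
Seasonal total = 283.98 mm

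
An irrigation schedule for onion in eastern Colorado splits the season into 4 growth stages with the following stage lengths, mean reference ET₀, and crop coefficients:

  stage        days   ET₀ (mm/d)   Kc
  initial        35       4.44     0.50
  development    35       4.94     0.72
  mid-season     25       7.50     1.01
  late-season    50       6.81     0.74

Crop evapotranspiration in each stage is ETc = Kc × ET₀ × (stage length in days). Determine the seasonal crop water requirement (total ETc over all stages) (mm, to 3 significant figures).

initial: 0.50 × 4.44 × 35 = 77.70 mm
development: 0.72 × 4.94 × 35 = 124.49 mm
mid-season: 1.01 × 7.50 × 25 = 189.38 mm
late-season: 0.74 × 6.81 × 50 = 251.97 mm
Seasonal total = 643.54 mm

644 mm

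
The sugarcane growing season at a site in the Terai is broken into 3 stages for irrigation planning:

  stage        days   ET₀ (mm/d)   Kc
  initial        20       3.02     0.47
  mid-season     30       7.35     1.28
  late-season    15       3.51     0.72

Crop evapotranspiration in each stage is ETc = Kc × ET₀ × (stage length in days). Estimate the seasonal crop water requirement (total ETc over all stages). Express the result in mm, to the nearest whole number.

349 mm

initial: 0.47 × 3.02 × 20 = 28.39 mm
mid-season: 1.28 × 7.35 × 30 = 282.24 mm
late-season: 0.72 × 3.51 × 15 = 37.91 mm
Seasonal total = 348.54 mm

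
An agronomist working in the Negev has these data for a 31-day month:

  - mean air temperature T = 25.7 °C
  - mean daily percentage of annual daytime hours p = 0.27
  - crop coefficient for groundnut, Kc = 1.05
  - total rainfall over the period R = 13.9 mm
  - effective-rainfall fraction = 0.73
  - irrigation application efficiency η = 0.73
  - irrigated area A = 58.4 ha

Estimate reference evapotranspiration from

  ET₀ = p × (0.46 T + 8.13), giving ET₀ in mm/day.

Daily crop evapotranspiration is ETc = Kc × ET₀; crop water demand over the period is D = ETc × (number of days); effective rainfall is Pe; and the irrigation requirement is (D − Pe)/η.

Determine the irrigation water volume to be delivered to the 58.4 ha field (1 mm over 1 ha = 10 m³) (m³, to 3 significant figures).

132000 m³

ET₀ = 0.27 × (0.46 × 25.7 + 8.13) = 0.27 × 19.952 = 5.3870 mm/d
ETc = Kc × ET₀ = 1.05 × 5.3870 = 5.6564 mm/d
Crop demand D = ETc × 31 d = 5.6564 × 31 = 175.348 mm
Pe = 0.73 × 13.9 = 10.147 mm
D − Pe = 175.348 − 10.147 = 165.201 mm
Gross irrigation = 165.201 / 0.73 = 226.303 mm
Volume = 226.303 mm × 58.4 ha × 10 = 132161.0 m³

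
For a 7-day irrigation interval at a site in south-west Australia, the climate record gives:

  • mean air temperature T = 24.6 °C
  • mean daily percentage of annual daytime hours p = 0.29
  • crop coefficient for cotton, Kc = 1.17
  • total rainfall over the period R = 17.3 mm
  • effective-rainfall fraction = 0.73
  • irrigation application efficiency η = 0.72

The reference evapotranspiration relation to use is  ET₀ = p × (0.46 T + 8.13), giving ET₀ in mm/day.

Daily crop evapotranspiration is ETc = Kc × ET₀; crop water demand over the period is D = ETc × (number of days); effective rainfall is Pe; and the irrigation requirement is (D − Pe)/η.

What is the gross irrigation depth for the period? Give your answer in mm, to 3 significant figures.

46.6 mm

ET₀ = 0.29 × (0.46 × 24.6 + 8.13) = 0.29 × 19.446 = 5.6393 mm/d
ETc = Kc × ET₀ = 1.17 × 5.6393 = 6.5980 mm/d
Crop demand D = ETc × 7 d = 6.5980 × 7 = 46.186 mm
Pe = 0.73 × 17.3 = 12.629 mm
D − Pe = 46.186 − 12.629 = 33.557 mm
Gross irrigation = 33.557 / 0.72 = 46.607 mm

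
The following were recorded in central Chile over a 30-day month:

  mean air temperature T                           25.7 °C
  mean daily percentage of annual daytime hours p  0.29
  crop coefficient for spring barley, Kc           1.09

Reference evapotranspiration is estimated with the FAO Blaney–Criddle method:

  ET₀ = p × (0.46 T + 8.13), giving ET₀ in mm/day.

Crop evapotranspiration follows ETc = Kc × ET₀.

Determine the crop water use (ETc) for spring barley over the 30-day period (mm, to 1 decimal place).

189.2 mm

ET₀ = 0.29 × (0.46 × 25.7 + 8.13) = 0.29 × 19.952 = 5.7861 mm/d
ETc = Kc × ET₀ = 1.09 × 5.7861 = 6.3068 mm/d
Over 30 days: 6.3068 × 30 = 189.204 mm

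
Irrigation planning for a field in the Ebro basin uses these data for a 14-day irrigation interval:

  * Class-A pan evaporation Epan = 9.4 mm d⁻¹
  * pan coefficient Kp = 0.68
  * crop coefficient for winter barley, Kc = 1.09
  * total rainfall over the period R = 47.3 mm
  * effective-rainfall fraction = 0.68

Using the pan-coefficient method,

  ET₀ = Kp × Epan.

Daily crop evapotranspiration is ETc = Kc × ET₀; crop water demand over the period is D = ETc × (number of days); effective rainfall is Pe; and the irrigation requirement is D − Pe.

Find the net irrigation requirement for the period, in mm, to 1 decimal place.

65.4 mm

ET₀ = 0.68 × 9.4 = 6.3920 mm/d
ETc = Kc × ET₀ = 1.09 × 6.3920 = 6.9673 mm/d
Crop demand D = ETc × 14 d = 6.9673 × 14 = 97.542 mm
Pe = 0.68 × 47.3 = 32.164 mm
D − Pe = 97.542 − 32.164 = 65.378 mm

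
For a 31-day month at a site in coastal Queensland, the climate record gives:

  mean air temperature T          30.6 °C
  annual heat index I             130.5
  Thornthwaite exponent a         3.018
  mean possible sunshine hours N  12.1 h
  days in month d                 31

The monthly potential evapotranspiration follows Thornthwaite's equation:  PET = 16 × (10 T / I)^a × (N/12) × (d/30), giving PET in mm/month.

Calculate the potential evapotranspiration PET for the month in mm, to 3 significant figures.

218 mm

10T/I = 10 × 30.6 / 130.5 = 2.3448
(10T/I)^a = 2.3448^3.018 = 13.0912
Uncorrected PET = 16 × 13.0912 = 209.459 mm
Correction = (N/12)(d/30) = (12.1/12)(31/30) = 1.0419
PET = 209.459 × 1.0419 = 218.235 mm/month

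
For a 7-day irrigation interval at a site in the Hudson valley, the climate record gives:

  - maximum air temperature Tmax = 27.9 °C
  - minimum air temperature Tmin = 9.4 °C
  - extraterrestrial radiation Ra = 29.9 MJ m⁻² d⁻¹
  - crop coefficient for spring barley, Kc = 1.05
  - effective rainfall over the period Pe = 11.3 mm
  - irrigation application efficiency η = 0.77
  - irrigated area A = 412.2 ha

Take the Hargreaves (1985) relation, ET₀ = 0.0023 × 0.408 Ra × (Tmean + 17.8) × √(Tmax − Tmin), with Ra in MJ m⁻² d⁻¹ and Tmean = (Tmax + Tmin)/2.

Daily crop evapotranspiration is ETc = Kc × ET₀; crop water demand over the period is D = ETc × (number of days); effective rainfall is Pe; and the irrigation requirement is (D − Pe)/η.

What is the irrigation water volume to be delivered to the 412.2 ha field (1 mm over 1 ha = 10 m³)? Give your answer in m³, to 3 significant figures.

113000 m³

Tmean = (27.9 + 9.4)/2 = 18.65 °C
0.408 Ra = 0.408 × 29.9 = 12.1992 mm/d equivalent
ET₀ = 0.0023 × 12.1992 × (18.65 + 17.8) × √18.5 = 0.0023 × 12.1992 × 36.45 × 4.3012 = 4.3989 mm/d
ETc = Kc × ET₀ = 1.05 × 4.3989 = 4.6188 mm/d
Crop demand D = ETc × 7 d = 4.6188 × 7 = 32.332 mm
D − Pe = 32.332 − 11.3 = 21.032 mm
Gross irrigation = 21.032 / 0.77 = 27.314 mm
Volume = 27.314 mm × 412.2 ha × 10 = 112588.3 m³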